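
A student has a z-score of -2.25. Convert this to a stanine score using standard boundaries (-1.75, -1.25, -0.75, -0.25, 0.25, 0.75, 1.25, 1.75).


Stanine boundaries: [-1.75, -1.25, -0.75, -0.25, 0.25, 0.75, 1.25, 1.75]
z = -2.25
Check each boundary:
  z < -1.75
  z < -1.25
  z < -0.75
  z < -0.25
  z < 0.25
  z < 0.75
  z < 1.25
  z < 1.75
Highest qualifying boundary gives stanine = 1

1


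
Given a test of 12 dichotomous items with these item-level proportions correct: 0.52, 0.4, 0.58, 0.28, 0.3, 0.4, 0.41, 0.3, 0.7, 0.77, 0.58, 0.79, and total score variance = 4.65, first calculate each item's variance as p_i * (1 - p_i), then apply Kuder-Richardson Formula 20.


For each item, compute p_i * q_i:
  Item 1: 0.52 * 0.48 = 0.2496
  Item 2: 0.4 * 0.6 = 0.24
  Item 3: 0.58 * 0.42 = 0.2436
  Item 4: 0.28 * 0.72 = 0.2016
  Item 5: 0.3 * 0.7 = 0.21
  Item 6: 0.4 * 0.6 = 0.24
  Item 7: 0.41 * 0.59 = 0.2419
  Item 8: 0.3 * 0.7 = 0.21
  Item 9: 0.7 * 0.3 = 0.21
  Item 10: 0.77 * 0.23 = 0.1771
  Item 11: 0.58 * 0.42 = 0.2436
  Item 12: 0.79 * 0.21 = 0.1659
Sum(p_i * q_i) = 0.2496 + 0.24 + 0.2436 + 0.2016 + 0.21 + 0.24 + 0.2419 + 0.21 + 0.21 + 0.1771 + 0.2436 + 0.1659 = 2.6333
KR-20 = (k/(k-1)) * (1 - Sum(p_i*q_i) / Var_total)
= (12/11) * (1 - 2.6333/4.65)
= 1.0909 * 0.4337
KR-20 = 0.4731

0.4731


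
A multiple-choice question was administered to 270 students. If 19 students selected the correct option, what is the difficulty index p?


Item difficulty p = number correct / total examinees
p = 19 / 270
p = 0.0704

0.0704


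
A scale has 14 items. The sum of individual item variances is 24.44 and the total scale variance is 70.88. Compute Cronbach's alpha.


alpha = (k/(k-1)) * (1 - sum(si^2)/s_total^2)
= (14/13) * (1 - 24.44/70.88)
alpha = 0.7056

0.7056


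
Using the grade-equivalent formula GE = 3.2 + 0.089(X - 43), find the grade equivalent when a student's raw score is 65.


raw - median = 65 - 43 = 22
slope * diff = 0.089 * 22 = 1.958
GE = 3.2 + 1.958
GE = 5.158

5.158


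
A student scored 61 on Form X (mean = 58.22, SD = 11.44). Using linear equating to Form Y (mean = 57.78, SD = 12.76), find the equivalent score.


slope = SD_Y / SD_X = 12.76 / 11.44 ~ 1.1154
intercept = mean_Y - slope * mean_X = 57.78 - (12.76 / 11.44) * 58.22 ~ -7.1577
Y = slope * X + intercept. To avoid rounding drift from the rounded slope/intercept, evaluate the equivalent form Y = mean_Y + SD_Y * (X - mean_X) / SD_X at full precision:
Y = 57.78 + 12.76 * (61 - 58.22) / 11.44
Y = 57.78 + 12.76 * 2.78 / 11.44
Y = 57.78 + 35.4728 / 11.44
Y = 57.78 + 3.1008
Y = 60.8808

60.8808


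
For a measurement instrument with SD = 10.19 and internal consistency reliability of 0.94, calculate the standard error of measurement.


SEM = SD * sqrt(1 - rxx)
SEM = 10.19 * sqrt(1 - 0.94)
SEM = 10.19 * sqrt(0.06) = 10.19 * 0.244949
SEM = 2.496

2.496


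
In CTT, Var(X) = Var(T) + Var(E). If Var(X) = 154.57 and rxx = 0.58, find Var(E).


var_true = rxx * var_obs = 0.58 * 154.57 = 89.6506
var_error = var_obs - var_true
var_error = 154.57 - 89.6506
var_error = 64.9194

64.9194


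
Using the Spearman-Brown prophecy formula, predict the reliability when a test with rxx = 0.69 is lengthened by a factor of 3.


r_new = (n * rxx) / (1 + (n-1) * rxx)
r_new = (3 * 0.69) / (1 + 2 * 0.69)
r_new = 2.07 / 2.38
r_new = 0.8697

0.8697


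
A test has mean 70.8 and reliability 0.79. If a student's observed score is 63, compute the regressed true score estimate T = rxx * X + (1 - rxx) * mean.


T_est = rxx * X + (1 - rxx) * mean
T_est = 0.79 * 63 + 0.21 * 70.8
T_est = 49.77 + 14.868
T_est = 64.638

64.638


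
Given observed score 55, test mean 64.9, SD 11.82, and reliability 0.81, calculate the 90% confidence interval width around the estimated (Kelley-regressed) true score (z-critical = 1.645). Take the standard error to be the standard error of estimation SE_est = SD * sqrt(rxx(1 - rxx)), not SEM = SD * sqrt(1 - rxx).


True score estimate = 0.81*55 + 0.19*64.9 = 56.881
SE_est = SD * sqrt(rxx * (1 - rxx)) = 11.82 * sqrt(0.81 * 0.19) = 11.82 * sqrt(0.1539) = 4.636997
CI = T_est +/- z * SE_est, so width = 2 * z * SE_est = 2 * 1.645 * 4.636997
Width = 15.2557

15.2557


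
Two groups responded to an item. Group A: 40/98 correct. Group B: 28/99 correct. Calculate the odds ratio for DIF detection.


Odds_A = 40/58 = 0.6897
Odds_B = 28/71 = 0.3944
OR = Odds_A / Odds_B = 0.6897 / 0.3944
Exactly, OR = (40 * 71) / (58 * 28) = 2840 / 1624
OR = 1.7488

1.7488


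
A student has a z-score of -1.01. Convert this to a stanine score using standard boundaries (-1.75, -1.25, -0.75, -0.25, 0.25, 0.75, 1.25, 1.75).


Stanine boundaries: [-1.75, -1.25, -0.75, -0.25, 0.25, 0.75, 1.25, 1.75]
z = -1.01
Check each boundary:
  z >= -1.75 -> could be stanine 2
  z >= -1.25 -> could be stanine 3
  z < -0.75
  z < -0.25
  z < 0.25
  z < 0.75
  z < 1.25
  z < 1.75
Highest qualifying boundary gives stanine = 3

3


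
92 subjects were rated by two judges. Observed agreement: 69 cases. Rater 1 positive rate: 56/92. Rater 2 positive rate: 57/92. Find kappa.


P_o = 69/92 = 0.75
P_e = (56*57 + 36*35) / 8464 = 0.525992
kappa = (P_o - P_e) / (1 - P_e)
kappa = (0.75 - 0.525992) / (1 - 0.525992)
kappa = 0.4726

0.4726


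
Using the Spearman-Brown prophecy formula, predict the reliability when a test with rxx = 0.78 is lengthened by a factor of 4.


r_new = (n * rxx) / (1 + (n-1) * rxx)
r_new = (4 * 0.78) / (1 + 3 * 0.78)
r_new = 3.12 / 3.34
r_new = 0.9341

0.9341


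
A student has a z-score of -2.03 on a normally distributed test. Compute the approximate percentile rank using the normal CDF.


CDF(z) = 0.5 * (1 + erf(z/sqrt(2)))
erf(-1.4354) = -0.9576
CDF = 0.0212
Percentile rank = 0.0212 * 100 = 2.12

2.12


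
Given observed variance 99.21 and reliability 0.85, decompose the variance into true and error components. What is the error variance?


var_true = rxx * var_obs = 0.85 * 99.21 = 84.3285
var_error = var_obs - var_true
var_error = 99.21 - 84.3285
var_error = 14.8815

14.8815


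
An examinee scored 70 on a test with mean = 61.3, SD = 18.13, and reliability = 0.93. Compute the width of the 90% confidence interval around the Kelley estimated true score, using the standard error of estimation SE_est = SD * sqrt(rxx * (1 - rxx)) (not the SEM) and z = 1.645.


True score estimate = 0.93*70 + 0.07*61.3 = 69.391
SE_est = SD * sqrt(rxx * (1 - rxx)) = 18.13 * sqrt(0.93 * 0.07) = 18.13 * sqrt(0.0651) = 4.625815
CI = T_est +/- z * SE_est, so width = 2 * z * SE_est = 2 * 1.645 * 4.625815
Width = 15.2189

15.2189


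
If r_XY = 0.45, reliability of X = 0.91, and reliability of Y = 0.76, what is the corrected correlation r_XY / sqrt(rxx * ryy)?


r_corrected = rxy / sqrt(rxx * ryy)
= 0.45 / sqrt(0.91 * 0.76)
= 0.45 / sqrt(0.6916)
= 0.45 / 0.831625
r_corrected = 0.5411

0.5411


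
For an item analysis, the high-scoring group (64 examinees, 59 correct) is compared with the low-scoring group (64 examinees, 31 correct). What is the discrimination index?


p_upper = 59/64 = 0.9219
p_lower = 31/64 = 0.4844
D = 0.9219 - 0.4844 = 0.4375

0.4375


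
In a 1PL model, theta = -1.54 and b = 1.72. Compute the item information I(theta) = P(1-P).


P = 1/(1+exp(-(-1.54-1.72))) = 0.037
I = P*(1-P) = 0.037 * 0.963
I = 0.0356

0.0356


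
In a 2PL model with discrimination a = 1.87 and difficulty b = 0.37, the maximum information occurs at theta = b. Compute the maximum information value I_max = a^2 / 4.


For 2PL, max info at theta = b = 0.37
I_max = a^2 / 4 = 1.87^2 / 4
= 3.4969 / 4
I_max = 0.8742

0.8742


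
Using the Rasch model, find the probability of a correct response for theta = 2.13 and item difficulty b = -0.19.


theta - b = 2.13 - -0.19 = 2.32
exp(-(theta - b)) = exp(-2.32) = 0.0983
P = 1 / (1 + 0.0983)
P = 0.9105

0.9105


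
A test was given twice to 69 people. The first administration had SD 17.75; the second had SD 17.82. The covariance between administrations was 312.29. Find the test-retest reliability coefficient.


r = cov(X,Y) / (SD_X * SD_Y)
r = 312.29 / (17.75 * 17.82)
r = 312.29 / 316.305
r = 0.9873

0.9873


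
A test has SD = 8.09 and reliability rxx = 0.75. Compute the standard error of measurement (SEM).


SEM = SD * sqrt(1 - rxx)
SEM = 8.09 * sqrt(1 - 0.75)
SEM = 8.09 * sqrt(0.25) = 8.09 * 0.5
SEM = 4.045

4.045


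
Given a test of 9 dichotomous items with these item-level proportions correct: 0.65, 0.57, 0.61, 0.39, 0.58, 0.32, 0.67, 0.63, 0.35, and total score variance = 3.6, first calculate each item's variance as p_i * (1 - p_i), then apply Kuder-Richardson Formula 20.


For each item, compute p_i * q_i:
  Item 1: 0.65 * 0.35 = 0.2275
  Item 2: 0.57 * 0.43 = 0.2451
  Item 3: 0.61 * 0.39 = 0.2379
  Item 4: 0.39 * 0.61 = 0.2379
  Item 5: 0.58 * 0.42 = 0.2436
  Item 6: 0.32 * 0.68 = 0.2176
  Item 7: 0.67 * 0.33 = 0.2211
  Item 8: 0.63 * 0.37 = 0.2331
  Item 9: 0.35 * 0.65 = 0.2275
Sum(p_i * q_i) = 0.2275 + 0.2451 + 0.2379 + 0.2379 + 0.2436 + 0.2176 + 0.2211 + 0.2331 + 0.2275 = 2.0913
KR-20 = (k/(k-1)) * (1 - Sum(p_i*q_i) / Var_total)
= (9/8) * (1 - 2.0913/3.6)
= 1.125 * 0.4191
KR-20 = 0.4715

0.4715


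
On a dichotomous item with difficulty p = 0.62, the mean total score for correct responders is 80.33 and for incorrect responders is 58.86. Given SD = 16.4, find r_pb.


q = 1 - p = 0.38
rpb = ((M1 - M0) / SD) * sqrt(p * q)
rpb = ((80.33 - 58.86) / 16.4) * sqrt(0.62 * 0.38)
rpb = 0.6354

0.6354


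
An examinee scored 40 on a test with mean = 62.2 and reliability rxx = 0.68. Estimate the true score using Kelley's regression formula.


T_est = rxx * X + (1 - rxx) * mean
T_est = 0.68 * 40 + 0.32 * 62.2
T_est = 27.2 + 19.904
T_est = 47.104

47.104


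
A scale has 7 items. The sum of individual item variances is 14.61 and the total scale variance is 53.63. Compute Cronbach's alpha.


alpha = (k/(k-1)) * (1 - sum(si^2)/s_total^2)
= (7/6) * (1 - 14.61/53.63)
alpha = 0.8488

0.8488


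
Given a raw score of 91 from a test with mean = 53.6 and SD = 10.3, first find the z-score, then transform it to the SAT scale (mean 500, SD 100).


z = (X - mean) / SD = (91 - 53.6) / 10.3
z = 37.4 / 10.3
z = 3.6311
SAT-scale = SAT = 500 + 100z
Carry z at full precision (z = 37.4 / 10.3) into the conversion:
SAT-scale = 500 + 100 * (37.4 / 10.3) = 500 + 3740 / 10.3
SAT-scale = 500 + 363.1068
SAT-scale = 863.1068

863.1068


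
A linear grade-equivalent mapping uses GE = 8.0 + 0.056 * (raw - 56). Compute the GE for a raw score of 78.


raw - median = 78 - 56 = 22
slope * diff = 0.056 * 22 = 1.232
GE = 8.0 + 1.232
GE = 9.232

9.232


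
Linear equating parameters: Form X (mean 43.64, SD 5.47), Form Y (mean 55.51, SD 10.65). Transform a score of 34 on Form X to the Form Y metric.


slope = SD_Y / SD_X = 10.65 / 5.47 ~ 1.947
intercept = mean_Y - slope * mean_X = 55.51 - (10.65 / 5.47) * 43.64 ~ -29.4564
Y = slope * X + intercept. To avoid rounding drift from the rounded slope/intercept, evaluate the equivalent form Y = mean_Y + SD_Y * (X - mean_X) / SD_X at full precision:
Y = 55.51 + 10.65 * (34 - 43.64) / 5.47
Y = 55.51 - 10.65 * 9.64 / 5.47
Y = 55.51 - 102.666 / 5.47
Y = 55.51 - 18.7689
Y = 36.7411

36.7411


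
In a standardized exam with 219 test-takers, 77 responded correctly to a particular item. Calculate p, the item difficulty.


Item difficulty p = number correct / total examinees
p = 77 / 219
p = 0.3516

0.3516


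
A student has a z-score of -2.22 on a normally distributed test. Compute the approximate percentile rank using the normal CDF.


CDF(z) = 0.5 * (1 + erf(z/sqrt(2)))
erf(-1.5698) = -0.9736
CDF = 0.0132
Percentile rank = 0.0132 * 100 = 1.32

1.32


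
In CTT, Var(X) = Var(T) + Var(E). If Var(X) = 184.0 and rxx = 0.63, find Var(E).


var_true = rxx * var_obs = 0.63 * 184.0 = 115.92
var_error = var_obs - var_true
var_error = 184.0 - 115.92
var_error = 68.08

68.08


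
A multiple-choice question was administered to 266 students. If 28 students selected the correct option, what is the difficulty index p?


Item difficulty p = number correct / total examinees
p = 28 / 266
p = 0.1053

0.1053


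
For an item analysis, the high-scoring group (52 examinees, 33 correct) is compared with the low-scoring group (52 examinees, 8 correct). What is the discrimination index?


p_upper = 33/52 = 0.6346
p_lower = 8/52 = 0.1538
D = 0.6346 - 0.1538 = 0.4808

0.4808


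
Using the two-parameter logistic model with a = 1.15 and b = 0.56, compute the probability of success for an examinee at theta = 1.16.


a*(theta - b) = 1.15 * (1.16 - 0.56) = 0.69
exp(-0.69) = 0.5016
P = 1 / (1 + 0.5016)
P = 0.666

0.666


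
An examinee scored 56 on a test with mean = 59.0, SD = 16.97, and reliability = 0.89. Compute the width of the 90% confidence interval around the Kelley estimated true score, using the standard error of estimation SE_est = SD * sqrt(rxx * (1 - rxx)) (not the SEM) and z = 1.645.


True score estimate = 0.89*56 + 0.11*59.0 = 56.33
SE_est = SD * sqrt(rxx * (1 - rxx)) = 16.97 * sqrt(0.89 * 0.11) = 16.97 * sqrt(0.0979) = 5.309739
CI = T_est +/- z * SE_est, so width = 2 * z * SE_est = 2 * 1.645 * 5.309739
Width = 17.469

17.469


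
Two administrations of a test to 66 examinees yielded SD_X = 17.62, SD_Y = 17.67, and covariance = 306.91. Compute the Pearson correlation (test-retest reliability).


r = cov(X,Y) / (SD_X * SD_Y)
r = 306.91 / (17.62 * 17.67)
r = 306.91 / 311.3454
r = 0.9858

0.9858


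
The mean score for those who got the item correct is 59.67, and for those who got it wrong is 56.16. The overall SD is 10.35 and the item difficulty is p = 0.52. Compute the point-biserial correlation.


q = 1 - p = 0.48
rpb = ((M1 - M0) / SD) * sqrt(p * q)
rpb = ((59.67 - 56.16) / 10.35) * sqrt(0.52 * 0.48)
rpb = 0.1694

0.1694


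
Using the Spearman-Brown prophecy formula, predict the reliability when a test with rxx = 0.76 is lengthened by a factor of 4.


r_new = (n * rxx) / (1 + (n-1) * rxx)
r_new = (4 * 0.76) / (1 + 3 * 0.76)
r_new = 3.04 / 3.28
r_new = 0.9268

0.9268


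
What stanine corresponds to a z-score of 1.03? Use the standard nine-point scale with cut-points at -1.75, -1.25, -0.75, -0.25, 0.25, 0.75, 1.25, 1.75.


Stanine boundaries: [-1.75, -1.25, -0.75, -0.25, 0.25, 0.75, 1.25, 1.75]
z = 1.03
Check each boundary:
  z >= -1.75 -> could be stanine 2
  z >= -1.25 -> could be stanine 3
  z >= -0.75 -> could be stanine 4
  z >= -0.25 -> could be stanine 5
  z >= 0.25 -> could be stanine 6
  z >= 0.75 -> could be stanine 7
  z < 1.25
  z < 1.75
Highest qualifying boundary gives stanine = 7

7


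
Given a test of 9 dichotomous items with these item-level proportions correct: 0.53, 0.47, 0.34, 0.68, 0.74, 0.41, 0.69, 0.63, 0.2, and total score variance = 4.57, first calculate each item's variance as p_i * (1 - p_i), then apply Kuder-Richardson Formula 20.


For each item, compute p_i * q_i:
  Item 1: 0.53 * 0.47 = 0.2491
  Item 2: 0.47 * 0.53 = 0.2491
  Item 3: 0.34 * 0.66 = 0.2244
  Item 4: 0.68 * 0.32 = 0.2176
  Item 5: 0.74 * 0.26 = 0.1924
  Item 6: 0.41 * 0.59 = 0.2419
  Item 7: 0.69 * 0.31 = 0.2139
  Item 8: 0.63 * 0.37 = 0.2331
  Item 9: 0.2 * 0.8 = 0.16
Sum(p_i * q_i) = 0.2491 + 0.2491 + 0.2244 + 0.2176 + 0.1924 + 0.2419 + 0.2139 + 0.2331 + 0.16 = 1.9815
KR-20 = (k/(k-1)) * (1 - Sum(p_i*q_i) / Var_total)
= (9/8) * (1 - 1.9815/4.57)
= 1.125 * 0.5664
KR-20 = 0.6372

0.6372


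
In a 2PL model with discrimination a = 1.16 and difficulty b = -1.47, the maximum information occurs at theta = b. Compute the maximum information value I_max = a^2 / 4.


For 2PL, max info at theta = b = -1.47
I_max = a^2 / 4 = 1.16^2 / 4
= 1.3456 / 4
I_max = 0.3364

0.3364


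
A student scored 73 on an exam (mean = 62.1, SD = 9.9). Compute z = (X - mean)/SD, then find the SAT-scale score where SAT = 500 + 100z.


z = (X - mean) / SD = (73 - 62.1) / 9.9
z = 10.9 / 9.9
z = 1.101
SAT-scale = SAT = 500 + 100z
Carry z at full precision (z = 10.9 / 9.9) into the conversion:
SAT-scale = 500 + 100 * (10.9 / 9.9) = 500 + 1090 / 9.9
SAT-scale = 500 + 110.101
SAT-scale = 610.101

610.101


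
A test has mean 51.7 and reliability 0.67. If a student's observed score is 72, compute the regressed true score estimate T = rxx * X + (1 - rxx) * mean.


T_est = rxx * X + (1 - rxx) * mean
T_est = 0.67 * 72 + 0.33 * 51.7
T_est = 48.24 + 17.061
T_est = 65.301

65.301


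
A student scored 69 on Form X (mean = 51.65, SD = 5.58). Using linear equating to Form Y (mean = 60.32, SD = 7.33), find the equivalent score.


slope = SD_Y / SD_X = 7.33 / 5.58 ~ 1.3136
intercept = mean_Y - slope * mean_X = 60.32 - (7.33 / 5.58) * 51.65 ~ -7.5285
Y = slope * X + intercept. To avoid rounding drift from the rounded slope/intercept, evaluate the equivalent form Y = mean_Y + SD_Y * (X - mean_X) / SD_X at full precision:
Y = 60.32 + 7.33 * (69 - 51.65) / 5.58
Y = 60.32 + 7.33 * 17.35 / 5.58
Y = 60.32 + 127.1755 / 5.58
Y = 60.32 + 22.7913
Y = 83.1113

83.1113


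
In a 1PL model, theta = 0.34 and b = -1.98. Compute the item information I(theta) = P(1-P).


P = 1/(1+exp(-(0.34--1.98))) = 0.9105
I = P*(1-P) = 0.9105 * 0.0895
I = 0.0815

0.0815


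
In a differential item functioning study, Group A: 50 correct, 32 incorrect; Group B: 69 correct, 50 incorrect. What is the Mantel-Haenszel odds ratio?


Odds_A = 50/32 = 1.5625
Odds_B = 69/50 = 1.38
OR = Odds_A / Odds_B = 1.5625 / 1.38
Exactly, OR = (50 * 50) / (32 * 69) = 2500 / 2208
OR = 1.1322

1.1322


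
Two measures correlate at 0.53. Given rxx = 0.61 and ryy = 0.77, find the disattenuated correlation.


r_corrected = rxy / sqrt(rxx * ryy)
= 0.53 / sqrt(0.61 * 0.77)
= 0.53 / sqrt(0.4697)
= 0.53 / 0.685347
r_corrected = 0.7733

0.7733


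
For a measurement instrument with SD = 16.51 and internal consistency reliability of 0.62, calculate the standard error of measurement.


SEM = SD * sqrt(1 - rxx)
SEM = 16.51 * sqrt(1 - 0.62)
SEM = 16.51 * sqrt(0.38) = 16.51 * 0.616441
SEM = 10.1774

10.1774


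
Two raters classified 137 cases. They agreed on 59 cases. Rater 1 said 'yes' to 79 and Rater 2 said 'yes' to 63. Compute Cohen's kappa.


P_o = 59/137 = 0.430657
P_e = (79*63 + 58*74) / 18769 = 0.493846
kappa = (P_o - P_e) / (1 - P_e)
kappa = (0.430657 - 0.493846) / (1 - 0.493846)
kappa = -0.1248

-0.1248


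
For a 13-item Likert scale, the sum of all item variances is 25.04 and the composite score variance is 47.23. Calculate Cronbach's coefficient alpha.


alpha = (k/(k-1)) * (1 - sum(si^2)/s_total^2)
= (13/12) * (1 - 25.04/47.23)
alpha = 0.509

0.509


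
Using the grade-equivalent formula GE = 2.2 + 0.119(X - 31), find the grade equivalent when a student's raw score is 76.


raw - median = 76 - 31 = 45
slope * diff = 0.119 * 45 = 5.355
GE = 2.2 + 5.355
GE = 7.555

7.555


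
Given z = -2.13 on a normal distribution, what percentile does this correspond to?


CDF(z) = 0.5 * (1 + erf(z/sqrt(2)))
erf(-1.5061) = -0.9668
CDF = 0.0166
Percentile rank = 0.0166 * 100 = 1.66

1.66


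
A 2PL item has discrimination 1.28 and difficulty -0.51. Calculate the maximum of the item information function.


For 2PL, max info at theta = b = -0.51
I_max = a^2 / 4 = 1.28^2 / 4
= 1.6384 / 4
I_max = 0.4096

0.4096


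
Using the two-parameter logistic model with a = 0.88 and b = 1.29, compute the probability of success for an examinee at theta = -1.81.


a*(theta - b) = 0.88 * (-1.81 - 1.29) = -2.728
exp(--2.728) = 15.3023
P = 1 / (1 + 15.3023)
P = 0.0613

0.0613


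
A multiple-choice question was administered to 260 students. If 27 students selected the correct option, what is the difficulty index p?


Item difficulty p = number correct / total examinees
p = 27 / 260
p = 0.1038

0.1038


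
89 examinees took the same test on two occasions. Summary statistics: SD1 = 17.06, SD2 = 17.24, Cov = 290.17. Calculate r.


r = cov(X,Y) / (SD_X * SD_Y)
r = 290.17 / (17.06 * 17.24)
r = 290.17 / 294.1144
r = 0.9866

0.9866


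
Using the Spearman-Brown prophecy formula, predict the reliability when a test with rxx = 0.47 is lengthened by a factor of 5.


r_new = (n * rxx) / (1 + (n-1) * rxx)
r_new = (5 * 0.47) / (1 + 4 * 0.47)
r_new = 2.35 / 2.88
r_new = 0.816

0.816


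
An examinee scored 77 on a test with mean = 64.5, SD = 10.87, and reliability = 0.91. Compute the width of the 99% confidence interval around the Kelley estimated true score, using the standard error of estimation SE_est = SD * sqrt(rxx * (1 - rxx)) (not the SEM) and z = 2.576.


True score estimate = 0.91*77 + 0.09*64.5 = 75.875
SE_est = SD * sqrt(rxx * (1 - rxx)) = 10.87 * sqrt(0.91 * 0.09) = 10.87 * sqrt(0.0819) = 3.110796
CI = T_est +/- z * SE_est, so width = 2 * z * SE_est = 2 * 2.576 * 3.110796
Width = 16.0268

16.0268


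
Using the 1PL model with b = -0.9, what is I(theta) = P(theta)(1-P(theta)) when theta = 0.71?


P = 1/(1+exp(-(0.71--0.9))) = 0.8334
I = P*(1-P) = 0.8334 * 0.1666
I = 0.1388

0.1388


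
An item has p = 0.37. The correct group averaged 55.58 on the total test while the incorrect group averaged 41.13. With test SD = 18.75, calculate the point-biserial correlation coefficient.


q = 1 - p = 0.63
rpb = ((M1 - M0) / SD) * sqrt(p * q)
rpb = ((55.58 - 41.13) / 18.75) * sqrt(0.37 * 0.63)
rpb = 0.3721

0.3721


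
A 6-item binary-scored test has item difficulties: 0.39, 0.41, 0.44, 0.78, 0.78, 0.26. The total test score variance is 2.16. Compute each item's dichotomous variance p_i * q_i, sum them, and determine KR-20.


For each item, compute p_i * q_i:
  Item 1: 0.39 * 0.61 = 0.2379
  Item 2: 0.41 * 0.59 = 0.2419
  Item 3: 0.44 * 0.56 = 0.2464
  Item 4: 0.78 * 0.22 = 0.1716
  Item 5: 0.78 * 0.22 = 0.1716
  Item 6: 0.26 * 0.74 = 0.1924
Sum(p_i * q_i) = 0.2379 + 0.2419 + 0.2464 + 0.1716 + 0.1716 + 0.1924 = 1.2618
KR-20 = (k/(k-1)) * (1 - Sum(p_i*q_i) / Var_total)
= (6/5) * (1 - 1.2618/2.16)
= 1.2 * 0.4158
KR-20 = 0.499

0.499


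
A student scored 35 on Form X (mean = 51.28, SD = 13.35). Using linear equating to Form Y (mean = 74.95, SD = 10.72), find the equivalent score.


slope = SD_Y / SD_X = 10.72 / 13.35 ~ 0.803
intercept = mean_Y - slope * mean_X = 74.95 - (10.72 / 13.35) * 51.28 ~ 33.7724
Y = slope * X + intercept. To avoid rounding drift from the rounded slope/intercept, evaluate the equivalent form Y = mean_Y + SD_Y * (X - mean_X) / SD_X at full precision:
Y = 74.95 + 10.72 * (35 - 51.28) / 13.35
Y = 74.95 - 10.72 * 16.28 / 13.35
Y = 74.95 - 174.5216 / 13.35
Y = 74.95 - 13.0728
Y = 61.8772

61.8772


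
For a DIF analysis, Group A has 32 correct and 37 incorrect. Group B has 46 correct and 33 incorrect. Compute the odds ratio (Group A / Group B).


Odds_A = 32/37 = 0.8649
Odds_B = 46/33 = 1.3939
OR = Odds_A / Odds_B = 0.8649 / 1.3939
Exactly, OR = (32 * 33) / (37 * 46) = 1056 / 1702
OR = 0.6204

0.6204


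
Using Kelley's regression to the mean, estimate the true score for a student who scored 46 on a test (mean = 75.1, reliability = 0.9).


T_est = rxx * X + (1 - rxx) * mean
T_est = 0.9 * 46 + 0.1 * 75.1
T_est = 41.4 + 7.51
T_est = 48.91

48.91


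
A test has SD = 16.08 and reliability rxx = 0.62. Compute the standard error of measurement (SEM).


SEM = SD * sqrt(1 - rxx)
SEM = 16.08 * sqrt(1 - 0.62)
SEM = 16.08 * sqrt(0.38) = 16.08 * 0.616441
SEM = 9.9124

9.9124


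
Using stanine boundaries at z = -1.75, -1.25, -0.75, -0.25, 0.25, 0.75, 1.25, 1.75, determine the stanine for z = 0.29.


Stanine boundaries: [-1.75, -1.25, -0.75, -0.25, 0.25, 0.75, 1.25, 1.75]
z = 0.29
Check each boundary:
  z >= -1.75 -> could be stanine 2
  z >= -1.25 -> could be stanine 3
  z >= -0.75 -> could be stanine 4
  z >= -0.25 -> could be stanine 5
  z >= 0.25 -> could be stanine 6
  z < 0.75
  z < 1.25
  z < 1.75
Highest qualifying boundary gives stanine = 6

6


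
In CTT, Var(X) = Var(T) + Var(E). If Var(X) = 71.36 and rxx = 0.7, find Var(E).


var_true = rxx * var_obs = 0.7 * 71.36 = 49.952
var_error = var_obs - var_true
var_error = 71.36 - 49.952
var_error = 21.408

21.408


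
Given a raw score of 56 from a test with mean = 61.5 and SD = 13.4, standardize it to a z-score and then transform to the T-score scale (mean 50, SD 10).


z = (X - mean) / SD = (56 - 61.5) / 13.4
z = -5.5 / 13.4
z = -0.4104
T-score = T = 50 + 10z
Carry z at full precision (z = -5.5 / 13.4) into the conversion:
T-score = 50 + 10 * (-5.5 / 13.4) = 50 + -55 / 13.4
T-score = 50 + -4.1045
T-score = 45.8955

45.8955


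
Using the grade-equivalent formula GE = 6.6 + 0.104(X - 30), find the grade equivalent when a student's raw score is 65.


raw - median = 65 - 30 = 35
slope * diff = 0.104 * 35 = 3.64
GE = 6.6 + 3.64
GE = 10.24

10.24


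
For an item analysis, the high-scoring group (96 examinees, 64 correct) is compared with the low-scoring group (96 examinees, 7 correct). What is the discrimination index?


p_upper = 64/96 = 0.6667
p_lower = 7/96 = 0.0729
D = 0.6667 - 0.0729 = 0.5938

0.5938


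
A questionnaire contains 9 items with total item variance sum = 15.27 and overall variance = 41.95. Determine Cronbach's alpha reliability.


alpha = (k/(k-1)) * (1 - sum(si^2)/s_total^2)
= (9/8) * (1 - 15.27/41.95)
alpha = 0.7155

0.7155


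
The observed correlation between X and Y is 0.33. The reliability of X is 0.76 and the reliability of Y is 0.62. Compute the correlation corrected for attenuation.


r_corrected = rxy / sqrt(rxx * ryy)
= 0.33 / sqrt(0.76 * 0.62)
= 0.33 / sqrt(0.4712)
= 0.33 / 0.68644
r_corrected = 0.4807

0.4807


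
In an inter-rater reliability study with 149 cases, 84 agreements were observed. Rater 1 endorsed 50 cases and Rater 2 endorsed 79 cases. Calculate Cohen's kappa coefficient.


P_o = 84/149 = 0.563758
P_e = (50*79 + 99*70) / 22201 = 0.490068
kappa = (P_o - P_e) / (1 - P_e)
kappa = (0.563758 - 0.490068) / (1 - 0.490068)
kappa = 0.1445

0.1445


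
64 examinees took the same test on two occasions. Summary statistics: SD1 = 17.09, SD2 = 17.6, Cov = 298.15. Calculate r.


r = cov(X,Y) / (SD_X * SD_Y)
r = 298.15 / (17.09 * 17.6)
r = 298.15 / 300.784
r = 0.9912

0.9912


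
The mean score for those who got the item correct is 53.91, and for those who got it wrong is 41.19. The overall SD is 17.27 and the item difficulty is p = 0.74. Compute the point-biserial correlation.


q = 1 - p = 0.26
rpb = ((M1 - M0) / SD) * sqrt(p * q)
rpb = ((53.91 - 41.19) / 17.27) * sqrt(0.74 * 0.26)
rpb = 0.3231

0.3231


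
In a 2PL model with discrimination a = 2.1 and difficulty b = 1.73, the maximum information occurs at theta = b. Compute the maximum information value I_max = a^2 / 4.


For 2PL, max info at theta = b = 1.73
I_max = a^2 / 4 = 2.1^2 / 4
= 4.41 / 4
I_max = 1.1025

1.1025


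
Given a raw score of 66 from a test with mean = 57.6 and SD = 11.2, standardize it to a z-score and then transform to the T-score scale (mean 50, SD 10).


z = (X - mean) / SD = (66 - 57.6) / 11.2
z = 8.4 / 11.2
z = 0.75
T-score = T = 50 + 10z
Carry z at full precision (z = 8.4 / 11.2) into the conversion:
T-score = 50 + 10 * (8.4 / 11.2) = 50 + 84 / 11.2
T-score = 50 + 7.5
T-score = 57.5

57.5


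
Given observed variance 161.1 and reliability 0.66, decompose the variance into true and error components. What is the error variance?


var_true = rxx * var_obs = 0.66 * 161.1 = 106.326
var_error = var_obs - var_true
var_error = 161.1 - 106.326
var_error = 54.774

54.774


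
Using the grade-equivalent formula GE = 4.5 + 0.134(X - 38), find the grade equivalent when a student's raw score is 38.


raw - median = 38 - 38 = 0
slope * diff = 0.134 * 0 = 0.0
GE = 4.5 + 0.0
GE = 4.5

4.5


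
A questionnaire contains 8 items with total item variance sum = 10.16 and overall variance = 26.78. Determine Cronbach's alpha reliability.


alpha = (k/(k-1)) * (1 - sum(si^2)/s_total^2)
= (8/7) * (1 - 10.16/26.78)
alpha = 0.7093

0.7093


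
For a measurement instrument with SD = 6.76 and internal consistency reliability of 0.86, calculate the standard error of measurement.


SEM = SD * sqrt(1 - rxx)
SEM = 6.76 * sqrt(1 - 0.86)
SEM = 6.76 * sqrt(0.14) = 6.76 * 0.374166
SEM = 2.5294

2.5294


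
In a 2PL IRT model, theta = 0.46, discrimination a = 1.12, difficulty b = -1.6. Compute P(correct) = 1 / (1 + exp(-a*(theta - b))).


a*(theta - b) = 1.12 * (0.46 - -1.6) = 2.3072
exp(-2.3072) = 0.0995
P = 1 / (1 + 0.0995)
P = 0.9095

0.9095


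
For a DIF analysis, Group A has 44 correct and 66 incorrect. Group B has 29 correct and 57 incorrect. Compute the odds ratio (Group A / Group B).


Odds_A = 44/66 = 0.6667
Odds_B = 29/57 = 0.5088
OR = Odds_A / Odds_B = 0.6667 / 0.5088
Exactly, OR = (44 * 57) / (66 * 29) = 2508 / 1914
OR = 1.3103

1.3103


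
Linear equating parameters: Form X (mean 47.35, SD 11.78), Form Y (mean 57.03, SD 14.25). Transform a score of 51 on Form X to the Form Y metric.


slope = SD_Y / SD_X = 14.25 / 11.78 ~ 1.2097
intercept = mean_Y - slope * mean_X = 57.03 - (14.25 / 11.78) * 47.35 ~ -0.2482
Y = slope * X + intercept. To avoid rounding drift from the rounded slope/intercept, evaluate the equivalent form Y = mean_Y + SD_Y * (X - mean_X) / SD_X at full precision:
Y = 57.03 + 14.25 * (51 - 47.35) / 11.78
Y = 57.03 + 14.25 * 3.65 / 11.78
Y = 57.03 + 52.0125 / 11.78
Y = 57.03 + 4.4153
Y = 61.4453

61.4453


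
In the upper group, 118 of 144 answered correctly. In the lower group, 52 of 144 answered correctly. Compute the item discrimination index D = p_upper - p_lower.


p_upper = 118/144 = 0.8194
p_lower = 52/144 = 0.3611
D = 0.8194 - 0.3611 = 0.4583

0.4583


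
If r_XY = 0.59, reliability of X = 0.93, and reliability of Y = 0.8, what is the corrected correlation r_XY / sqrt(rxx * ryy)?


r_corrected = rxy / sqrt(rxx * ryy)
= 0.59 / sqrt(0.93 * 0.8)
= 0.59 / sqrt(0.744)
= 0.59 / 0.862554
r_corrected = 0.684

0.684


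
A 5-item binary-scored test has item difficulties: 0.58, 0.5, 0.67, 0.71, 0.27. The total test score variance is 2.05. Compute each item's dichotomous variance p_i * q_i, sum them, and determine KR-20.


For each item, compute p_i * q_i:
  Item 1: 0.58 * 0.42 = 0.2436
  Item 2: 0.5 * 0.5 = 0.25
  Item 3: 0.67 * 0.33 = 0.2211
  Item 4: 0.71 * 0.29 = 0.2059
  Item 5: 0.27 * 0.73 = 0.1971
Sum(p_i * q_i) = 0.2436 + 0.25 + 0.2211 + 0.2059 + 0.1971 = 1.1177
KR-20 = (k/(k-1)) * (1 - Sum(p_i*q_i) / Var_total)
= (5/4) * (1 - 1.1177/2.05)
= 1.25 * 0.4548
KR-20 = 0.5685

0.5685


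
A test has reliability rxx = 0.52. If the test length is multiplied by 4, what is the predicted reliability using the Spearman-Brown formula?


r_new = (n * rxx) / (1 + (n-1) * rxx)
r_new = (4 * 0.52) / (1 + 3 * 0.52)
r_new = 2.08 / 2.56
r_new = 0.8125

0.8125


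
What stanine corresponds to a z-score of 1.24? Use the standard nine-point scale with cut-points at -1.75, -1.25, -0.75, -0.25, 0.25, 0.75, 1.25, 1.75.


Stanine boundaries: [-1.75, -1.25, -0.75, -0.25, 0.25, 0.75, 1.25, 1.75]
z = 1.24
Check each boundary:
  z >= -1.75 -> could be stanine 2
  z >= -1.25 -> could be stanine 3
  z >= -0.75 -> could be stanine 4
  z >= -0.25 -> could be stanine 5
  z >= 0.25 -> could be stanine 6
  z >= 0.75 -> could be stanine 7
  z < 1.25
  z < 1.75
Highest qualifying boundary gives stanine = 7

7


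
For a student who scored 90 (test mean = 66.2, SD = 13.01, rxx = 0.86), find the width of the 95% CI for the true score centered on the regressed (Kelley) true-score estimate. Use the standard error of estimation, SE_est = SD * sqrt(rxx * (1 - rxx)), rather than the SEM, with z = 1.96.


True score estimate = 0.86*90 + 0.14*66.2 = 86.668
SE_est = SD * sqrt(rxx * (1 - rxx)) = 13.01 * sqrt(0.86 * 0.14) = 13.01 * sqrt(0.1204) = 4.514301
CI = T_est +/- z * SE_est, so width = 2 * z * SE_est = 2 * 1.96 * 4.514301
Width = 17.6961

17.6961


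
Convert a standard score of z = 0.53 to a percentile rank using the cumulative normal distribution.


CDF(z) = 0.5 * (1 + erf(z/sqrt(2)))
erf(0.3748) = 0.4039
CDF = 0.7019
Percentile rank = 0.7019 * 100 = 70.19

70.19


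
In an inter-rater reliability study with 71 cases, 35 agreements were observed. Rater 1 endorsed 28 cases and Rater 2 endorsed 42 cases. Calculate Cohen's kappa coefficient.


P_o = 35/71 = 0.492958
P_e = (28*42 + 43*29) / 5041 = 0.480659
kappa = (P_o - P_e) / (1 - P_e)
kappa = (0.492958 - 0.480659) / (1 - 0.480659)
kappa = 0.0237

0.0237


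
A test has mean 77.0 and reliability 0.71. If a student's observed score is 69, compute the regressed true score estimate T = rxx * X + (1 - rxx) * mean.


T_est = rxx * X + (1 - rxx) * mean
T_est = 0.71 * 69 + 0.29 * 77.0
T_est = 48.99 + 22.33
T_est = 71.32

71.32


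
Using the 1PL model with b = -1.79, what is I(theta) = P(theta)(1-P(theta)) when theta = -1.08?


P = 1/(1+exp(-(-1.08--1.79))) = 0.6704
I = P*(1-P) = 0.6704 * 0.3296
I = 0.221

0.221


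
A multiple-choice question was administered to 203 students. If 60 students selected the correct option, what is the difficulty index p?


Item difficulty p = number correct / total examinees
p = 60 / 203
p = 0.2956

0.2956


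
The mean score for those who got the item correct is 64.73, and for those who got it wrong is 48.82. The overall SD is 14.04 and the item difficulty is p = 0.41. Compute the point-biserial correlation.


q = 1 - p = 0.59
rpb = ((M1 - M0) / SD) * sqrt(p * q)
rpb = ((64.73 - 48.82) / 14.04) * sqrt(0.41 * 0.59)
rpb = 0.5573

0.5573


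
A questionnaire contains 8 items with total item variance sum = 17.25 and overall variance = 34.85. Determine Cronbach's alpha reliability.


alpha = (k/(k-1)) * (1 - sum(si^2)/s_total^2)
= (8/7) * (1 - 17.25/34.85)
alpha = 0.5772

0.5772


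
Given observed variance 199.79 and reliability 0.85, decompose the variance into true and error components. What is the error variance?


var_true = rxx * var_obs = 0.85 * 199.79 = 169.8215
var_error = var_obs - var_true
var_error = 199.79 - 169.8215
var_error = 29.9685

29.9685


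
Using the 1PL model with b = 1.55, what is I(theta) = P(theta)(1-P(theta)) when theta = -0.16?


P = 1/(1+exp(-(-0.16-1.55))) = 0.1532
I = P*(1-P) = 0.1532 * 0.8468
I = 0.1297

0.1297


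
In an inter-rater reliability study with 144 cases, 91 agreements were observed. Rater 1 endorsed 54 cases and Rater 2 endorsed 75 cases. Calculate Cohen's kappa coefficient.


P_o = 91/144 = 0.631944
P_e = (54*75 + 90*69) / 20736 = 0.494792
kappa = (P_o - P_e) / (1 - P_e)
kappa = (0.631944 - 0.494792) / (1 - 0.494792)
kappa = 0.2715

0.2715


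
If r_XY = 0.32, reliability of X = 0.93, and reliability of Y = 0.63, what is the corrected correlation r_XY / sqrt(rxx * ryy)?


r_corrected = rxy / sqrt(rxx * ryy)
= 0.32 / sqrt(0.93 * 0.63)
= 0.32 / sqrt(0.5859)
= 0.32 / 0.765441
r_corrected = 0.4181

0.4181


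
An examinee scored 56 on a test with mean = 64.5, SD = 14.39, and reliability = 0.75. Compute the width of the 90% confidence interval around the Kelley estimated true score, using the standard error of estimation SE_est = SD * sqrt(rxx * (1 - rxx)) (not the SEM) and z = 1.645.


True score estimate = 0.75*56 + 0.25*64.5 = 58.125
SE_est = SD * sqrt(rxx * (1 - rxx)) = 14.39 * sqrt(0.75 * 0.25) = 14.39 * sqrt(0.1875) = 6.231053
CI = T_est +/- z * SE_est, so width = 2 * z * SE_est = 2 * 1.645 * 6.231053
Width = 20.5002

20.5002


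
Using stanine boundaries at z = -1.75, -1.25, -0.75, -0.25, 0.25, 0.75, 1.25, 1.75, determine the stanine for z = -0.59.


Stanine boundaries: [-1.75, -1.25, -0.75, -0.25, 0.25, 0.75, 1.25, 1.75]
z = -0.59
Check each boundary:
  z >= -1.75 -> could be stanine 2
  z >= -1.25 -> could be stanine 3
  z >= -0.75 -> could be stanine 4
  z < -0.25
  z < 0.25
  z < 0.75
  z < 1.25
  z < 1.75
Highest qualifying boundary gives stanine = 4

4


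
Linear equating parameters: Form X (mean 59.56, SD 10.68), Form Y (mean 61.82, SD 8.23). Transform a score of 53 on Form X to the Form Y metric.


slope = SD_Y / SD_X = 8.23 / 10.68 ~ 0.7706
intercept = mean_Y - slope * mean_X = 61.82 - (8.23 / 10.68) * 59.56 ~ 15.9231
Y = slope * X + intercept. To avoid rounding drift from the rounded slope/intercept, evaluate the equivalent form Y = mean_Y + SD_Y * (X - mean_X) / SD_X at full precision:
Y = 61.82 + 8.23 * (53 - 59.56) / 10.68
Y = 61.82 - 8.23 * 6.56 / 10.68
Y = 61.82 - 53.9888 / 10.68
Y = 61.82 - 5.0551
Y = 56.7649

56.7649


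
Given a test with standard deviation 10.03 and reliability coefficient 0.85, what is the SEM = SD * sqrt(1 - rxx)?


SEM = SD * sqrt(1 - rxx)
SEM = 10.03 * sqrt(1 - 0.85)
SEM = 10.03 * sqrt(0.15) = 10.03 * 0.387298
SEM = 3.8846

3.8846


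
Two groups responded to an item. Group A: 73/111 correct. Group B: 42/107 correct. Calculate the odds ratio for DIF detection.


Odds_A = 73/38 = 1.9211
Odds_B = 42/65 = 0.6462
OR = Odds_A / Odds_B = 1.9211 / 0.6462
Exactly, OR = (73 * 65) / (38 * 42) = 4745 / 1596
OR = 2.9731

2.9731


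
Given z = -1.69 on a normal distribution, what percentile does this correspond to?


CDF(z) = 0.5 * (1 + erf(z/sqrt(2)))
erf(-1.195) = -0.909
CDF = 0.0455
Percentile rank = 0.0455 * 100 = 4.55

4.55


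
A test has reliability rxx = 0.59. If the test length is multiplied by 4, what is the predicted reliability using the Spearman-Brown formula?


r_new = (n * rxx) / (1 + (n-1) * rxx)
r_new = (4 * 0.59) / (1 + 3 * 0.59)
r_new = 2.36 / 2.77
r_new = 0.852

0.852


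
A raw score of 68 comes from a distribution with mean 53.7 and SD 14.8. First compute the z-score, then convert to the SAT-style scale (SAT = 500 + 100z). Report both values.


z = (X - mean) / SD = (68 - 53.7) / 14.8
z = 14.3 / 14.8
z = 0.9662
SAT-scale = SAT = 500 + 100z
Carry z at full precision (z = 14.3 / 14.8) into the conversion:
SAT-scale = 500 + 100 * (14.3 / 14.8) = 500 + 1430 / 14.8
SAT-scale = 500 + 96.6216
SAT-scale = 596.6216

596.6216


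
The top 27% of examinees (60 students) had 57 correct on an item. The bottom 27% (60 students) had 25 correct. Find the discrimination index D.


p_upper = 57/60 = 0.95
p_lower = 25/60 = 0.4167
D = 0.95 - 0.4167 = 0.5333

0.5333


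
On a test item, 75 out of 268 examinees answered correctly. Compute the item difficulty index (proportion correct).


Item difficulty p = number correct / total examinees
p = 75 / 268
p = 0.2799

0.2799


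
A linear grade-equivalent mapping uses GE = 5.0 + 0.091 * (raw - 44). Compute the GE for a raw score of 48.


raw - median = 48 - 44 = 4
slope * diff = 0.091 * 4 = 0.364
GE = 5.0 + 0.364
GE = 5.364

5.364


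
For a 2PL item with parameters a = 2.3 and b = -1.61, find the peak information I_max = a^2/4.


For 2PL, max info at theta = b = -1.61
I_max = a^2 / 4 = 2.3^2 / 4
= 5.29 / 4
I_max = 1.3225

1.3225


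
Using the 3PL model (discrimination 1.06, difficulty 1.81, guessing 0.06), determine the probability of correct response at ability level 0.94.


logit = 1.06*(0.94 - 1.81) = -0.9222
P* = 1/(1 + exp(--0.9222)) = 0.2845
P = 0.06 + (1 - 0.06) * 0.2845
P = 0.3274

0.3274


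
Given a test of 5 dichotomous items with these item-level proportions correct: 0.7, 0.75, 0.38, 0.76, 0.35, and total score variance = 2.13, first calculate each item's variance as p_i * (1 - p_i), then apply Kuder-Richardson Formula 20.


For each item, compute p_i * q_i:
  Item 1: 0.7 * 0.3 = 0.21
  Item 2: 0.75 * 0.25 = 0.1875
  Item 3: 0.38 * 0.62 = 0.2356
  Item 4: 0.76 * 0.24 = 0.1824
  Item 5: 0.35 * 0.65 = 0.2275
Sum(p_i * q_i) = 0.21 + 0.1875 + 0.2356 + 0.1824 + 0.2275 = 1.043
KR-20 = (k/(k-1)) * (1 - Sum(p_i*q_i) / Var_total)
= (5/4) * (1 - 1.043/2.13)
= 1.25 * 0.5103
KR-20 = 0.6379

0.6379


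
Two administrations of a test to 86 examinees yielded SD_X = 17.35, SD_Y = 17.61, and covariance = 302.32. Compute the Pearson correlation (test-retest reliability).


r = cov(X,Y) / (SD_X * SD_Y)
r = 302.32 / (17.35 * 17.61)
r = 302.32 / 305.5335
r = 0.9895

0.9895


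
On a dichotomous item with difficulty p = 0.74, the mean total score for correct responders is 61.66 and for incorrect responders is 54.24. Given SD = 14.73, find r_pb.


q = 1 - p = 0.26
rpb = ((M1 - M0) / SD) * sqrt(p * q)
rpb = ((61.66 - 54.24) / 14.73) * sqrt(0.74 * 0.26)
rpb = 0.221

0.221
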